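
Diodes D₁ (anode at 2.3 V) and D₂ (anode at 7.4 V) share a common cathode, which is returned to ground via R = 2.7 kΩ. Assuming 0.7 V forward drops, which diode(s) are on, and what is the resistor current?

Only D₂ conducts; I_R ≈ 2.5 mA

Assume both conduct. Then node N would need to be at both 2.3−0.7 = 1.6 V and 7.4−0.7 = 6.7 V, which is impossible.
Assume only D₂ conducts: V_N = 7.4 − 0.7 = 6.7 V, so I_R = 6.7/2.7 = 2.48 mA.
Check D₁: its anode-to-cathode voltage is 2.3 − 6.7 = -4.4 V < 0.7 V, so it is off. The assumption is consistent.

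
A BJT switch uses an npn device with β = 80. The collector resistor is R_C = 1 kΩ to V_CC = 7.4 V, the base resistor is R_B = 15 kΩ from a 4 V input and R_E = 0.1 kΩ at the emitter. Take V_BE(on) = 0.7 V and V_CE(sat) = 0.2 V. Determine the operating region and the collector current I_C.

saturation; I_C ≈ 6.5 mA

Assume active: I_B = (4 − 0.7)/(15 + 81×0.1) = 0.143 mA, I_C = β·I_B = 11.4 mA.
Then V_CE = 7.4 − 11.4×1 − 11.6×0.1 = -5.19 V < 0.2 V — the active assumption fails.
Re-solve with V_CE = 0.2 V. KCL at the emitter: V_E/R_E = (V_BB−0.7−V_E)/R_B + (V_CC−0.2−V_E)/R_C, giving V_E = 0.67 V.
I_C = (V_CC − 0.2 − V_E)/R_C = (7.2 − 0.67)/1 = 6.53 mA.
Check: I_B = (3.3 − 0.67)/15 = 0.175 mA, and β·I_B = 14 mA > I_C, confirming saturation.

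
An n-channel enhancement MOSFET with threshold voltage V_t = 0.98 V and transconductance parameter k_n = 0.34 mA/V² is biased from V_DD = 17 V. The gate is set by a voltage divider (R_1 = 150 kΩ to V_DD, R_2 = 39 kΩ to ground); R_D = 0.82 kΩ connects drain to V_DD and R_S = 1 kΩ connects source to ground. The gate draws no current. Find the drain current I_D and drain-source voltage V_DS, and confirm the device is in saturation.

V_G = V_DD·R_2/(R_1+R_2) = 17×39/189 = 3.51 V.
Assume saturation: I_D = (k_n/2)(V_GS − V_t)² with V_GS = V_G − I_D·R_S = 3.51 − 1·I_D.
Substituting gives 0.17·I_D² − 1.86·I_D + 1.09 = 0, with roots I_D = 0.619 or 10.3 mA.
The root I_D = 10.3 mA gives V_GS = -6.81 V ≤ V_t, so take I_D = 0.619 mA.
Then V_GS = 2.89 V and V_DS = V_DD − I_D(R_D+R_S) = 17 − 0.619×1.82 = 15.9 V.
Saturation requires V_DS ≥ V_GS − V_t = 1.91 V; 15.9 ≥ 1.91 ✓.

I_D ≈ 0.62 mA, V_DS ≈ 16 V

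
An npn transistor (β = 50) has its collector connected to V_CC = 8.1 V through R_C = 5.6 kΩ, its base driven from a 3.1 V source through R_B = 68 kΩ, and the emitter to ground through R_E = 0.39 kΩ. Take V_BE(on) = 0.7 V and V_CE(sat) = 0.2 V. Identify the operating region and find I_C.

saturation; I_C ≈ 1.3 mA

Assume active: I_B = (3.1 − 0.7)/(68 + 51×0.39) = 0.0273 mA, I_C = β·I_B = 1.37 mA.
Then V_CE = 8.1 − 1.37×5.6 − 1.39×0.39 = -0.0891 V < 0.2 V — the active assumption fails.
Re-solve with V_CE = 0.2 V. KCL at the emitter: V_E/R_E = (V_BB−0.7−V_E)/R_B + (V_CC−0.2−V_E)/R_C, giving V_E = 0.524 V.
I_C = (V_CC − 0.2 − V_E)/R_C = (7.9 − 0.524)/5.6 = 1.32 mA.
Check: I_B = (2.4 − 0.524)/68 = 0.0276 mA, and β·I_B = 1.38 mA > I_C, confirming saturation.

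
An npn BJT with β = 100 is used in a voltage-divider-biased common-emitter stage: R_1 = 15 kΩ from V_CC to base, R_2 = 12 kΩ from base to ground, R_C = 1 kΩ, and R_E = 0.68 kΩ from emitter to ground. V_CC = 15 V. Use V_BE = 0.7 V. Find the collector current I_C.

Thevenize the base divider: V_Th = V_CC·R_2/(R_1+R_2) = 15×12/27 = 6.67 V, R_Th = R_1‖R_2 = 6.67 kΩ.
Base-emitter loop: V_Th = I_B·R_Th + V_BE + (β+1)I_B·R_E, so I_B = (6.67 − 0.7) / (6.67 + 101×0.68) = 0.0792 mA.
I_C = β·I_B = 100×0.0792 = 7.92 mA, and I_E = (β+1)I_B = 8 mA.
V_CE = V_CC − I_C·R_C − I_E·R_E = 15 − 7.92×1 − 8×0.68 = 1.64 V.
V_CE = 1.64 V > 0.2 V confirms active-region operation.

I_C ≈ 7.9 mA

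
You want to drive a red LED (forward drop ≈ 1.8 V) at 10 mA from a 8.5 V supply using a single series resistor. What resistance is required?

R ≈ 0.67 kΩ

The resistor drops V_S − V_D = 8.5 − 1.8 = 6.7 V at 10 mA.
R = 6.7 V / 10 mA = 0.67 kΩ.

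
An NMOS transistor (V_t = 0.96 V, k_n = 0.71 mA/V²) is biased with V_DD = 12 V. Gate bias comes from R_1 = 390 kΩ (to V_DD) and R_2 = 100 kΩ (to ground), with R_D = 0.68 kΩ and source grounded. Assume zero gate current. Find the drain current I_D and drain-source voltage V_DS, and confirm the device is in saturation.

I_D ≈ 0.79 mA, V_DS ≈ 11 V

V_G = V_DD·R_2/(R_1+R_2) = 12×100/490 = 2.45 V. With the source grounded, V_GS = V_G = 2.45 V.
Assume saturation: I_D = (k_n/2)(V_GS − V_t)² = (0.71/2)×(2.45 − 0.96)² = 0.355×1.49² = 0.787 mA.
V_DS = V_DD − I_D·R_D = 12 − 0.787×0.68 = 11.5 V.
Saturation requires V_DS ≥ V_GS − V_t = 1.49 V; 11.5 ≥ 1.49 ✓.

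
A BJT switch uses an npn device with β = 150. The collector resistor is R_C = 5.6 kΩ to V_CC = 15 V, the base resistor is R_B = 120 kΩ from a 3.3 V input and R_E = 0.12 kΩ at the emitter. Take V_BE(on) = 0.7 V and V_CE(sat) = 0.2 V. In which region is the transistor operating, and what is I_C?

saturation; I_C ≈ 2.6 mA

Assume active: I_B = (3.3 − 0.7)/(120 + 151×0.12) = 0.0188 mA, I_C = β·I_B = 2.82 mA.
Then V_CE = 15 − 2.82×5.6 − 2.84×0.12 = -1.15 V < 0.2 V — the active assumption fails.
Re-solve with V_CE = 0.2 V. KCL at the emitter: V_E/R_E = (V_BB−0.7−V_E)/R_B + (V_CC−0.2−V_E)/R_C, giving V_E = 0.313 V.
I_C = (V_CC − 0.2 − V_E)/R_C = (14.8 − 0.313)/5.6 = 2.59 mA.
Check: I_B = (2.6 − 0.313)/120 = 0.0191 mA, and β·I_B = 2.86 mA > I_C, confirming saturation.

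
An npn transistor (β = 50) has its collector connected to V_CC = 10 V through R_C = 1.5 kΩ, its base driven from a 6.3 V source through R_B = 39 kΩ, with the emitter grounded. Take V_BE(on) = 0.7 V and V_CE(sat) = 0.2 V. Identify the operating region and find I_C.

Assume active: I_B = (6.3 − 0.7)/39 = 0.144 mA, giving I_C = β·I_B = 7.18 mA.
But then V_CE = 10 − 7.18×1.5 = -0.769 V < V_CE(sat) = 0.2 V — impossible in the active region.
So the transistor is saturated. With V_CE = 0.2 V, I_C = (V_CC − 0.2)/R_C = 9.8/1.5 = 6.53 mA.
Check: β·I_B = 7.18 mA > I_C = 6.53 mA, confirming saturation.

saturation; I_C ≈ 6.5 mA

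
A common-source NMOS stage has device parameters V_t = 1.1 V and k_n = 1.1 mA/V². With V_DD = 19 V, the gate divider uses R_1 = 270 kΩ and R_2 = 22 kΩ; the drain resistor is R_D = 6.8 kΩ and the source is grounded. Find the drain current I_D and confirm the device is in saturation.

V_G = V_DD·R_2/(R_1+R_2) = 19×22/292 = 1.43 V. With the source grounded, V_GS = V_G = 1.43 V.
Assume saturation: I_D = (k_n/2)(V_GS − V_t)² = (1.1/2)×(1.43 − 1.1)² = 0.55×0.332² = 0.0604 mA.
V_DS = V_DD − I_D·R_D = 19 − 0.0604×6.8 = 18.6 V.
Saturation requires V_DS ≥ V_GS − V_t = 0.332 V; 18.6 ≥ 0.332 ✓.

I_D ≈ 0.06 mA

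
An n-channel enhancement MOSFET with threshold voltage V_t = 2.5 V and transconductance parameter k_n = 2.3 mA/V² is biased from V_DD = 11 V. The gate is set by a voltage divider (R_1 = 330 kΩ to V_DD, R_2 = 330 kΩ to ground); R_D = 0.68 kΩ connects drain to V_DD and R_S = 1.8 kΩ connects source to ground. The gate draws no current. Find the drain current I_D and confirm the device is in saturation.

I_D ≈ 1.1 mA

V_G = V_DD·R_2/(R_1+R_2) = 11×330/660 = 5.5 V.
Assume saturation: I_D = (k_n/2)(V_GS − V_t)² with V_GS = V_G − I_D·R_S = 5.5 − 1.8·I_D.
Substituting gives 3.73·I_D² − 13.4·I_D + 10.3 = 0, with roots I_D = 1.12 or 2.48 mA.
The root I_D = 2.48 mA gives V_GS = 1.03 V ≤ V_t, so take I_D = 1.12 mA.
Then V_GS = 3.49 V and V_DS = V_DD − I_D(R_D+R_S) = 11 − 1.12×2.48 = 8.23 V.
Saturation requires V_DS ≥ V_GS − V_t = 0.986 V; 8.23 ≥ 0.986 ✓.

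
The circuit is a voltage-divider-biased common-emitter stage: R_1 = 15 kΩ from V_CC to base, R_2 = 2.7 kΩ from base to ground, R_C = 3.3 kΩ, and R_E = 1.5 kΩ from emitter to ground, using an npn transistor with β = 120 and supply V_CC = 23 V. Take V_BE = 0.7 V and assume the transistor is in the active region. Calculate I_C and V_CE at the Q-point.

I_C ≈ 1.8 mA, V_CE ≈ 14 V

Thevenize the base divider: V_Th = V_CC·R_2/(R_1+R_2) = 23×2.7/17.7 = 3.51 V, R_Th = R_1‖R_2 = 2.29 kΩ.
Base-emitter loop: V_Th = I_B·R_Th + V_BE + (β+1)I_B·R_E, so I_B = (3.51 − 0.7) / (2.29 + 121×1.5) = 0.0153 mA.
I_C = β·I_B = 120×0.0153 = 1.83 mA, and I_E = (β+1)I_B = 1.85 mA.
V_CE = V_CC − I_C·R_C − I_E·R_E = 23 − 1.83×3.3 − 1.85×1.5 = 14.2 V.
V_CE = 14.2 V > 0.2 V confirms active-region operation.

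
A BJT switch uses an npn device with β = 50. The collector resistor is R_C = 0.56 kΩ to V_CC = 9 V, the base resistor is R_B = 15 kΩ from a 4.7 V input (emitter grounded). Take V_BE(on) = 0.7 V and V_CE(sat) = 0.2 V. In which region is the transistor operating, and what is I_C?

Assume active. Base-emitter loop: I_B = (V_BB − V_BE)/R_B = (4.7 − 0.7)/15 = 0.267 mA.
I_C = β·I_B = 50×0.267 = 13.3 mA.
V_CE = V_CC − I_C·R_C = 9 − 13.3×0.56 = 1.53 V > V_CE(sat), so the active-region assumption holds.

active; I_C ≈ 13 mA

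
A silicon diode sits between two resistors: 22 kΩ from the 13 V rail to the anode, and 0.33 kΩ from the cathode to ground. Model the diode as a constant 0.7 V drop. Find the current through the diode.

The two resistors are in series with the diode, so KVL gives 13 = I·22 + 0.7 + I·0.33.
I = (13 − 0.7) / (22 + 0.33) kΩ = 12.3 / 22.3 = 0.551 mA.

I ≈ 0.55 mA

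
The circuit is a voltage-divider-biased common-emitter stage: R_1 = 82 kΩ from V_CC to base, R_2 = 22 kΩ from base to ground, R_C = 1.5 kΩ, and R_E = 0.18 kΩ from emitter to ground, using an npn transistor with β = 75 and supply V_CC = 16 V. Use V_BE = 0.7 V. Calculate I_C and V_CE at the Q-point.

Thevenize the base divider: V_Th = V_CC·R_2/(R_1+R_2) = 16×22/104 = 3.38 V, R_Th = R_1‖R_2 = 17.3 kΩ.
Base-emitter loop: V_Th = I_B·R_Th + V_BE + (β+1)I_B·R_E, so I_B = (3.38 − 0.7) / (17.3 + 76×0.18) = 0.0865 mA.
I_C = β·I_B = 75×0.0865 = 6.49 mA, and I_E = (β+1)I_B = 6.58 mA.
V_CE = V_CC − I_C·R_C − I_E·R_E = 16 − 6.49×1.5 − 6.58×0.18 = 5.08 V.
V_CE = 5.08 V > 0.2 V confirms active-region operation.

I_C ≈ 6.5 mA, V_CE ≈ 5.1 V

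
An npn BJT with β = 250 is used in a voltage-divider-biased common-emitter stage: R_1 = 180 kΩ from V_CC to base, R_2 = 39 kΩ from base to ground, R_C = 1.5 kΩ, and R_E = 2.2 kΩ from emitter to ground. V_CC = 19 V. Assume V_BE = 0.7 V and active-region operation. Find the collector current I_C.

I_C ≈ 1.1 mA

Thevenize the base divider: V_Th = V_CC·R_2/(R_1+R_2) = 19×39/219 = 3.38 V, R_Th = R_1‖R_2 = 32.1 kΩ.
Base-emitter loop: V_Th = I_B·R_Th + V_BE + (β+1)I_B·R_E, so I_B = (3.38 − 0.7) / (32.1 + 251×2.2) = 0.00459 mA.
I_C = β·I_B = 250×0.00459 = 1.15 mA, and I_E = (β+1)I_B = 1.15 mA.
V_CE = V_CC − I_C·R_C − I_E·R_E = 19 − 1.15×1.5 − 1.15×2.2 = 14.7 V.
V_CE = 14.7 V > 0.2 V confirms active-region operation.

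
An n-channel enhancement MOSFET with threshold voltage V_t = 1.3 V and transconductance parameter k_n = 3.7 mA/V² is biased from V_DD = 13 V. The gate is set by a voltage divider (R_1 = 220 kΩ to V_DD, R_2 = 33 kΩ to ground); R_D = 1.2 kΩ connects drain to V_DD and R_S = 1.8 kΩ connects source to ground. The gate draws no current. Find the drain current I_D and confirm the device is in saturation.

V_G = V_DD·R_2/(R_1+R_2) = 13×33/253 = 1.7 V.
Assume saturation: I_D = (k_n/2)(V_GS − V_t)² with V_GS = V_G − I_D·R_S = 1.7 − 1.8·I_D.
Substituting gives 5.99·I_D² − 3.64·I_D + 0.29 = 0, with roots I_D = 0.0943 or 0.512 mA.
The root I_D = 0.512 mA gives V_GS = 0.774 V ≤ V_t, so take I_D = 0.0943 mA.
Then V_GS = 1.53 V and V_DS = V_DD − I_D(R_D+R_S) = 13 − 0.0943×3 = 12.7 V.
Saturation requires V_DS ≥ V_GS − V_t = 0.226 V; 12.7 ≥ 0.226 ✓.

I_D ≈ 0.094 mA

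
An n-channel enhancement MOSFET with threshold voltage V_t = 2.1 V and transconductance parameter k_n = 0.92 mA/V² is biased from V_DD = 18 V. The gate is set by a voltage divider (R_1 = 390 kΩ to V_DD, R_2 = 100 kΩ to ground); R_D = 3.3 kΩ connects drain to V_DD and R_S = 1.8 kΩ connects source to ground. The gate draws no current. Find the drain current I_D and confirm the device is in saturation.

V_G = V_DD·R_2/(R_1+R_2) = 18×100/490 = 3.67 V.
Assume saturation: I_D = (k_n/2)(V_GS − V_t)² with V_GS = V_G − I_D·R_S = 3.67 − 1.8·I_D.
Substituting gives 1.49·I_D² − 3.61·I_D + 1.14 = 0, with roots I_D = 0.374 or 2.05 mA.
The root I_D = 2.05 mA gives V_GS = -0.00885 V ≤ V_t, so take I_D = 0.374 mA.
Then V_GS = 3 V and V_DS = V_DD − I_D(R_D+R_S) = 18 − 0.374×5.1 = 16.1 V.
Saturation requires V_DS ≥ V_GS − V_t = 0.901 V; 16.1 ≥ 0.901 ✓.

I_D ≈ 0.37 mA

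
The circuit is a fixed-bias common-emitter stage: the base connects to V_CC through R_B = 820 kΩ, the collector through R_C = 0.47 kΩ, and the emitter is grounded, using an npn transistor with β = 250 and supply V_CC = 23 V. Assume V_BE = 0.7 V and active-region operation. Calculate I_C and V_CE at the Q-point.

Base loop: V_CC = I_B·R_B + V_BE, so I_B = (23 − 0.7)/820 kΩ = 0.0272 mA.
In the active region I_C = β·I_B = 250 × 0.0272 = 6.8 mA.
Collector loop: V_CE = V_CC − I_C·R_C = 23 − 6.8×0.47 = 19.8 V.
Since V_CE = 19.8 V > V_CE(sat) ≈ 0.2 V, the transistor is in the active region as assumed.

I_C ≈ 6.8 mA, V_CE ≈ 20 V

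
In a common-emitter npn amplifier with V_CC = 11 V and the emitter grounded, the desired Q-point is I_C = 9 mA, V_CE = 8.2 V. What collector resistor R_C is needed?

R_C ≈ 0.31 kΩ

Collector loop: V_CC = I_C·R_C + V_CE.
R_C = (V_CC − V_CE)/I_C = (11 − 8.2)/9 = 0.311 kΩ.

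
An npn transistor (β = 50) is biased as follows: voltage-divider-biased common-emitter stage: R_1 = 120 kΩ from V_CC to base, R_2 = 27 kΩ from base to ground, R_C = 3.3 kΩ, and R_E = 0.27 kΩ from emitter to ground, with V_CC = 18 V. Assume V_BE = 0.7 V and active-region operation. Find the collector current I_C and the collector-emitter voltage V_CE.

Thevenize the base divider: V_Th = V_CC·R_2/(R_1+R_2) = 18×27/147 = 3.31 V, R_Th = R_1‖R_2 = 22 kΩ.
Base-emitter loop: V_Th = I_B·R_Th + V_BE + (β+1)I_B·R_E, so I_B = (3.31 − 0.7) / (22 + 51×0.27) = 0.0728 mA.
I_C = β·I_B = 50×0.0728 = 3.64 mA, and I_E = (β+1)I_B = 3.71 mA.
V_CE = V_CC − I_C·R_C − I_E·R_E = 18 − 3.64×3.3 − 3.71×0.27 = 4.99 V.
V_CE = 4.99 V > 0.2 V confirms active-region operation.

I_C ≈ 3.6 mA, V_CE ≈ 5 V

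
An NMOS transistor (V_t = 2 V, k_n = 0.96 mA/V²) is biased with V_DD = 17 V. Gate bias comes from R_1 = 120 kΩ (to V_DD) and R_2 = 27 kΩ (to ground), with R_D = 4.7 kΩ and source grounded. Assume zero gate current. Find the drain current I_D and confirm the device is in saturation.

V_G = V_DD·R_2/(R_1+R_2) = 17×27/147 = 3.12 V. With the source grounded, V_GS = V_G = 3.12 V.
Assume saturation: I_D = (k_n/2)(V_GS − V_t)² = (0.96/2)×(3.12 − 2)² = 0.48×1.12² = 0.605 mA.
V_DS = V_DD − I_D·R_D = 17 − 0.605×4.7 = 14.2 V.
Saturation requires V_DS ≥ V_GS − V_t = 1.12 V; 14.2 ≥ 1.12 ✓.

I_D ≈ 0.6 mA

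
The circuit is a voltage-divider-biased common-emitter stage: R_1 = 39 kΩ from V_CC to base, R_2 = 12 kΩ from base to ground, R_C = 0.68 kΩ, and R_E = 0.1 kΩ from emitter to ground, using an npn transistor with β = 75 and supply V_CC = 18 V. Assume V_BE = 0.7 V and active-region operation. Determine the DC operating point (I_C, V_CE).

Thevenize the base divider: V_Th = V_CC·R_2/(R_1+R_2) = 18×12/51 = 4.24 V, R_Th = R_1‖R_2 = 9.18 kΩ.
Base-emitter loop: V_Th = I_B·R_Th + V_BE + (β+1)I_B·R_E, so I_B = (4.24 − 0.7) / (9.18 + 76×0.1) = 0.211 mA.
I_C = β·I_B = 75×0.211 = 15.8 mA, and I_E = (β+1)I_B = 16 mA.
V_CE = V_CC − I_C·R_C − I_E·R_E = 18 − 15.8×0.68 − 16×0.1 = 5.65 V.
V_CE = 5.65 V > 0.2 V confirms active-region operation.

I_C ≈ 16 mA, V_CE ≈ 5.7 V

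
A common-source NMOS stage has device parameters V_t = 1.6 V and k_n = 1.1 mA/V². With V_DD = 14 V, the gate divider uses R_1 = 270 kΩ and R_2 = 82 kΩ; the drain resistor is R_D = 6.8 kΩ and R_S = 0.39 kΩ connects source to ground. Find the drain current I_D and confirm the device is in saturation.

I_D ≈ 0.93 mA

V_G = V_DD·R_2/(R_1+R_2) = 14×82/352 = 3.26 V.
Assume saturation: I_D = (k_n/2)(V_GS − V_t)² with V_GS = V_G − I_D·R_S = 3.26 − 0.39·I_D.
Substituting gives 0.0837·I_D² − 1.71·I_D + 1.52 = 0, with roots I_D = 0.928 or 19.5 mA.
The root I_D = 19.5 mA gives V_GS = -4.36 V ≤ V_t, so take I_D = 0.928 mA.
Then V_GS = 2.9 V and V_DS = V_DD − I_D(R_D+R_S) = 14 − 0.928×7.19 = 7.32 V.
Saturation requires V_DS ≥ V_GS − V_t = 1.3 V; 7.32 ≥ 1.3 ✓.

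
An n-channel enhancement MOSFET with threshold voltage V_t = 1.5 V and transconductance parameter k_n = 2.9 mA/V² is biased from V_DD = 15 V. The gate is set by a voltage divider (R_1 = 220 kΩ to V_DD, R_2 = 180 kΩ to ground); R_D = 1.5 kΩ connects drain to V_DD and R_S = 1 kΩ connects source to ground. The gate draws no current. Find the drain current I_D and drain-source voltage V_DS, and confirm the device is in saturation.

V_G = V_DD·R_2/(R_1+R_2) = 15×180/400 = 6.75 V.
Assume saturation: I_D = (k_n/2)(V_GS − V_t)² with V_GS = V_G − I_D·R_S = 6.75 − 1·I_D.
Substituting gives 1.45·I_D² − 16.2·I_D + 40 = 0, with roots I_D = 3.66 or 7.53 mA.
The root I_D = 7.53 mA gives V_GS = -0.779 V ≤ V_t, so take I_D = 3.66 mA.
Then V_GS = 3.09 V and V_DS = V_DD − I_D(R_D+R_S) = 15 − 3.66×2.5 = 5.85 V.
Saturation requires V_DS ≥ V_GS − V_t = 1.59 V; 5.85 ≥ 1.59 ✓.

I_D ≈ 3.7 mA, V_DS ≈ 5.8 V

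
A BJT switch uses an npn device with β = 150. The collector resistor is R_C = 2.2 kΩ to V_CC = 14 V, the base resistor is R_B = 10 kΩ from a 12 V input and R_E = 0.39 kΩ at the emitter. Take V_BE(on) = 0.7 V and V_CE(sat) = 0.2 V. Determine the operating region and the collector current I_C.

saturation; I_C ≈ 5.2 mA

Assume active: I_B = (12 − 0.7)/(10 + 151×0.39) = 0.164 mA, I_C = β·I_B = 24.6 mA.
Then V_CE = 14 − 24.6×2.2 − 24.8×0.39 = -49.8 V < 0.2 V — the active assumption fails.
Re-solve with V_CE = 0.2 V. KCL at the emitter: V_E/R_E = (V_BB−0.7−V_E)/R_B + (V_CC−0.2−V_E)/R_C, giving V_E = 2.37 V.
I_C = (V_CC − 0.2 − V_E)/R_C = (13.8 − 2.37)/2.2 = 5.19 mA.
Check: I_B = (11.3 − 2.37)/10 = 0.893 mA, and β·I_B = 134 mA > I_C, confirming saturation.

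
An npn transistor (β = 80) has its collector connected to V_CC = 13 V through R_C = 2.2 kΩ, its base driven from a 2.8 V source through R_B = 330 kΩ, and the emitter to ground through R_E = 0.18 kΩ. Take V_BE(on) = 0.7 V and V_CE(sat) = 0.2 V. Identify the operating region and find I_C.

active; I_C ≈ 0.49 mA

Assume active. Base-emitter loop: I_B = (V_BB − V_BE)/(R_B + (β+1)R_E) = (2.8 − 0.7)/(330 + 81×0.18) = 0.00609 mA.
I_C = β·I_B = 80×0.00609 = 0.488 mA.
V_CE = V_CC − I_C·R_C − I_E·R_E = 13 − 0.488×2.2 − 0.494×0.18 = 11.8 V > V_CE(sat), so the active-region assumption holds.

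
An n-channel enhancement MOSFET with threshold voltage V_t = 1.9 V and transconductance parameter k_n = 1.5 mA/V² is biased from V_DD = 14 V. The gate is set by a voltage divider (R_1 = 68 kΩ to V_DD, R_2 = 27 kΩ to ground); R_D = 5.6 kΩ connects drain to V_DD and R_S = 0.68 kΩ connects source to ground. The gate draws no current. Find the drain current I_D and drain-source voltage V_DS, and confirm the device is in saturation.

I_D ≈ 1.2 mA, V_DS ≈ 6.5 V

V_G = V_DD·R_2/(R_1+R_2) = 14×27/95 = 3.98 V.
Assume saturation: I_D = (k_n/2)(V_GS − V_t)² with V_GS = V_G − I_D·R_S = 3.98 − 0.68·I_D.
Substituting gives 0.347·I_D² − 3.12·I_D + 3.24 = 0, with roots I_D = 1.2 or 7.8 mA.
The root I_D = 7.8 mA gives V_GS = -1.32 V ≤ V_t, so take I_D = 1.2 mA.
Then V_GS = 3.16 V and V_DS = V_DD − I_D(R_D+R_S) = 14 − 1.2×6.28 = 6.47 V.
Saturation requires V_DS ≥ V_GS − V_t = 1.26 V; 6.47 ≥ 1.26 ✓.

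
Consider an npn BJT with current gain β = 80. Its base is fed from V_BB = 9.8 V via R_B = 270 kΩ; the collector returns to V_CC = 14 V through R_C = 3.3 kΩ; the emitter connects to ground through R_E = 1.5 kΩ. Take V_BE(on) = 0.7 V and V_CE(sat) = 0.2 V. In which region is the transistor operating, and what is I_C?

Assume active. Base-emitter loop: I_B = (V_BB − V_BE)/(R_B + (β+1)R_E) = (9.8 − 0.7)/(270 + 81×1.5) = 0.0232 mA.
I_C = β·I_B = 80×0.0232 = 1.86 mA.
V_CE = V_CC − I_C·R_C − I_E·R_E = 14 − 1.86×3.3 − 1.88×1.5 = 5.04 V > V_CE(sat), so the active-region assumption holds.

active; I_C ≈ 1.9 mA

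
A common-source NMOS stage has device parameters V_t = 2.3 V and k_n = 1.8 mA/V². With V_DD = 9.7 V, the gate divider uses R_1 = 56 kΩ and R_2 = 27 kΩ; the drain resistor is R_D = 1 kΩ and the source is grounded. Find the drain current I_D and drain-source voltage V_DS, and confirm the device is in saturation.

V_G = V_DD·R_2/(R_1+R_2) = 9.7×27/83 = 3.16 V. With the source grounded, V_GS = V_G = 3.16 V.
Assume saturation: I_D = (k_n/2)(V_GS − V_t)² = (1.8/2)×(3.16 − 2.3)² = 0.9×0.855² = 0.659 mA.
V_DS = V_DD − I_D·R_D = 9.7 − 0.659×1 = 9.04 V.
Saturation requires V_DS ≥ V_GS − V_t = 0.855 V; 9.04 ≥ 0.855 ✓.

I_D ≈ 0.66 mA, V_DS ≈ 9 V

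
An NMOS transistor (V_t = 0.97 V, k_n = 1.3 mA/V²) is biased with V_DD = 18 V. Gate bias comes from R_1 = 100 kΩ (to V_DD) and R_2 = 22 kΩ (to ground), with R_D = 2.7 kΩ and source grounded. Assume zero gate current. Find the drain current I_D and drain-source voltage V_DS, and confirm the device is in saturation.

I_D ≈ 3.4 mA, V_DS ≈ 8.9 V

V_G = V_DD·R_2/(R_1+R_2) = 18×22/122 = 3.25 V. With the source grounded, V_GS = V_G = 3.25 V.
Assume saturation: I_D = (k_n/2)(V_GS − V_t)² = (1.3/2)×(3.25 − 0.97)² = 0.65×2.28² = 3.37 mA.
V_DS = V_DD − I_D·R_D = 18 − 3.37×2.7 = 8.91 V.
Saturation requires V_DS ≥ V_GS − V_t = 2.28 V; 8.91 ≥ 2.28 ✓.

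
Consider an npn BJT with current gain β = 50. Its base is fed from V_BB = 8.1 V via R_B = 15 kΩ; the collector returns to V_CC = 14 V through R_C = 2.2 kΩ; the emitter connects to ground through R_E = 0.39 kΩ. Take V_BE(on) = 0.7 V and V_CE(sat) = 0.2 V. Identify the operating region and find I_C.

saturation; I_C ≈ 5.3 mA

Assume active: I_B = (8.1 − 0.7)/(15 + 51×0.39) = 0.212 mA, I_C = β·I_B = 10.6 mA.
Then V_CE = 14 − 10.6×2.2 − 10.8×0.39 = -13.5 V < 0.2 V — the active assumption fails.
Re-solve with V_CE = 0.2 V. KCL at the emitter: V_E/R_E = (V_BB−0.7−V_E)/R_B + (V_CC−0.2−V_E)/R_C, giving V_E = 2.19 V.
I_C = (V_CC − 0.2 − V_E)/R_C = (13.8 − 2.19)/2.2 = 5.28 mA.
Check: I_B = (7.4 − 2.19)/15 = 0.347 mA, and β·I_B = 17.4 mA > I_C, confirming saturation.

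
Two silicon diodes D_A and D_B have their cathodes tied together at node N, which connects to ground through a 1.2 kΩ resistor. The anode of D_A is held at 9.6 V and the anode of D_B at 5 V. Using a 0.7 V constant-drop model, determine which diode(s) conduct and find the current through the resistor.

Only D_A conducts; I_R ≈ 7.4 mA

Assume both conduct. Then node N would need to be at both 9.6−0.7 = 8.9 V and 5−0.7 = 4.3 V, which is impossible.
Assume only D_A conducts: V_N = 9.6 − 0.7 = 8.9 V, so I_R = 8.9/1.2 = 7.42 mA.
Check D_B: its anode-to-cathode voltage is 5 − 8.9 = -3.9 V < 0.7 V, so it is off. The assumption is consistent.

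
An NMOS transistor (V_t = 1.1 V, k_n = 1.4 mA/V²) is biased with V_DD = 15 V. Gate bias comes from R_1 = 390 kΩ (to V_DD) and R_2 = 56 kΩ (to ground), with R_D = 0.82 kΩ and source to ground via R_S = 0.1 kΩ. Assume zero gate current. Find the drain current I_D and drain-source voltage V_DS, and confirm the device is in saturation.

V_G = V_DD·R_2/(R_1+R_2) = 15×56/446 = 1.88 V.
Assume saturation: I_D = (k_n/2)(V_GS − V_t)² with V_GS = V_G − I_D·R_S = 1.88 − 0.1·I_D.
Substituting gives 0.007·I_D² − 1.11·I_D + 0.43 = 0, with roots I_D = 0.388 or 158 mA.
The root I_D = 158 mA gives V_GS = -13.9 V ≤ V_t, so take I_D = 0.388 mA.
Then V_GS = 1.84 V and V_DS = V_DD − I_D(R_D+R_S) = 15 − 0.388×0.92 = 14.6 V.
Saturation requires V_DS ≥ V_GS − V_t = 0.745 V; 14.6 ≥ 0.745 ✓.

I_D ≈ 0.39 mA, V_DS ≈ 15 V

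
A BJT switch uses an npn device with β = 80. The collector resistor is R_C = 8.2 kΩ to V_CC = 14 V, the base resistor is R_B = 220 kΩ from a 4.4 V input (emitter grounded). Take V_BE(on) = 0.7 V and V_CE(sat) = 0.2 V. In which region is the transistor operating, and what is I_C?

active; I_C ≈ 1.3 mA

Assume active. Base-emitter loop: I_B = (V_BB − V_BE)/R_B = (4.4 − 0.7)/220 = 0.0168 mA.
I_C = β·I_B = 80×0.0168 = 1.35 mA.
V_CE = V_CC − I_C·R_C = 14 − 1.35×8.2 = 2.97 V > V_CE(sat), so the active-region assumption holds.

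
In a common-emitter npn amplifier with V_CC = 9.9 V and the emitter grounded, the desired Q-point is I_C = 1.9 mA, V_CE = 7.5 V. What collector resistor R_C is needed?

R_C ≈ 1.3 kΩ

Collector loop: V_CC = I_C·R_C + V_CE.
R_C = (V_CC − V_CE)/I_C = (9.9 − 7.5)/1.9 = 1.26 kΩ.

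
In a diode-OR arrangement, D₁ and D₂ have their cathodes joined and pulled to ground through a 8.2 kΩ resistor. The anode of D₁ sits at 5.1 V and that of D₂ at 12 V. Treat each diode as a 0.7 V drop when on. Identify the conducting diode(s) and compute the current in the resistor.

Only D₂ conducts; I_R ≈ 1.4 mA

Assume both conduct. Then node N would need to be at both 5.1−0.7 = 4.4 V and 12−0.7 = 11.3 V, which is impossible.
Assume only D₂ conducts: V_N = 12 − 0.7 = 11.3 V, so I_R = 11.3/8.2 = 1.38 mA.
Check D₁: its anode-to-cathode voltage is 5.1 − 11.3 = -6.2 V < 0.7 V, so it is off. The assumption is consistent.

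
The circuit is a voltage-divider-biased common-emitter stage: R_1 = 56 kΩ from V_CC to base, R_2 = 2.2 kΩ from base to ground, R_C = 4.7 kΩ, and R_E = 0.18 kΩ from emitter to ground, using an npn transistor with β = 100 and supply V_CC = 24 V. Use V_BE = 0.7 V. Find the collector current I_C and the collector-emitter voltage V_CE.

Thevenize the base divider: V_Th = V_CC·R_2/(R_1+R_2) = 24×2.2/58.2 = 0.907 V, R_Th = R_1‖R_2 = 2.12 kΩ.
Base-emitter loop: V_Th = I_B·R_Th + V_BE + (β+1)I_B·R_E, so I_B = (0.907 − 0.7) / (2.12 + 101×0.18) = 0.0102 mA.
I_C = β·I_B = 100×0.0102 = 1.02 mA, and I_E = (β+1)I_B = 1.03 mA.
V_CE = V_CC − I_C·R_C − I_E·R_E = 24 − 1.02×4.7 − 1.03×0.18 = 19 V.
V_CE = 19 V > 0.2 V confirms active-region operation.

I_C ≈ 1 mA, V_CE ≈ 19 V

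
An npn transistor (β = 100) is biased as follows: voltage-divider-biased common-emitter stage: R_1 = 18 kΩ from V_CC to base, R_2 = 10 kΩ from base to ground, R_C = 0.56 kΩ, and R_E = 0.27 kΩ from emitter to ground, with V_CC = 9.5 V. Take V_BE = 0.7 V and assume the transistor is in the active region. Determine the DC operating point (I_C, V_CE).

Thevenize the base divider: V_Th = V_CC·R_2/(R_1+R_2) = 9.5×10/28 = 3.39 V, R_Th = R_1‖R_2 = 6.43 kΩ.
Base-emitter loop: V_Th = I_B·R_Th + V_BE + (β+1)I_B·R_E, so I_B = (3.39 − 0.7) / (6.43 + 101×0.27) = 0.0799 mA.
I_C = β·I_B = 100×0.0799 = 7.99 mA, and I_E = (β+1)I_B = 8.07 mA.
V_CE = V_CC − I_C·R_C − I_E·R_E = 9.5 − 7.99×0.56 − 8.07×0.27 = 2.85 V.
V_CE = 2.85 V > 0.2 V confirms active-region operation.

I_C ≈ 8 mA, V_CE ≈ 2.8 V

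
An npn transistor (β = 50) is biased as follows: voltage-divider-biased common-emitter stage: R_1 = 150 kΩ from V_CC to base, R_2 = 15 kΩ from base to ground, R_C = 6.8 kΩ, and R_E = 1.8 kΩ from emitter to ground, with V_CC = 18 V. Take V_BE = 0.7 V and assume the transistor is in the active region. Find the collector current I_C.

Thevenize the base divider: V_Th = V_CC·R_2/(R_1+R_2) = 18×15/165 = 1.64 V, R_Th = R_1‖R_2 = 13.6 kΩ.
Base-emitter loop: V_Th = I_B·R_Th + V_BE + (β+1)I_B·R_E, so I_B = (1.64 − 0.7) / (13.6 + 51×1.8) = 0.00888 mA.
I_C = β·I_B = 50×0.00888 = 0.444 mA, and I_E = (β+1)I_B = 0.453 mA.
V_CE = V_CC − I_C·R_C − I_E·R_E = 18 − 0.444×6.8 − 0.453×1.8 = 14.2 V.
V_CE = 14.2 V > 0.2 V confirms active-region operation.

I_C ≈ 0.44 mA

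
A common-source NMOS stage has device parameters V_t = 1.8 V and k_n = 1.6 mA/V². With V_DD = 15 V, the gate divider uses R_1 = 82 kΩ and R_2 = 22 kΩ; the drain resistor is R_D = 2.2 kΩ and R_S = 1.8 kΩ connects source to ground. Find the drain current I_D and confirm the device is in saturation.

I_D ≈ 0.38 mA

V_G = V_DD·R_2/(R_1+R_2) = 15×22/104 = 3.17 V.
Assume saturation: I_D = (k_n/2)(V_GS − V_t)² with V_GS = V_G − I_D·R_S = 3.17 − 1.8·I_D.
Substituting gives 2.59·I_D² − 4.95·I_D + 1.51 = 0, with roots I_D = 0.38 or 1.53 mA.
The root I_D = 1.53 mA gives V_GS = 0.416 V ≤ V_t, so take I_D = 0.38 mA.
Then V_GS = 2.49 V and V_DS = V_DD − I_D(R_D+R_S) = 15 − 0.38×4 = 13.5 V.
Saturation requires V_DS ≥ V_GS − V_t = 0.689 V; 13.5 ≥ 0.689 ✓.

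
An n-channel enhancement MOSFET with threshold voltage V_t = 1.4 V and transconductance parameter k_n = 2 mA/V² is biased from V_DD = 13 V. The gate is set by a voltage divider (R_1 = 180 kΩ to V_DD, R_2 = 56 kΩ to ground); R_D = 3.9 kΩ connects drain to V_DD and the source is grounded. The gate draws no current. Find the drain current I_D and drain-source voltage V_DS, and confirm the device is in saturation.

V_G = V_DD·R_2/(R_1+R_2) = 13×56/236 = 3.08 V. With the source grounded, V_GS = V_G = 3.08 V.
Assume saturation: I_D = (k_n/2)(V_GS − V_t)² = (2/2)×(3.08 − 1.4)² = 1×1.68² = 2.84 mA.
V_DS = V_DD − I_D·R_D = 13 − 2.84×3.9 = 1.93 V.
Saturation requires V_DS ≥ V_GS − V_t = 1.68 V; 1.93 ≥ 1.68 ✓.

I_D ≈ 2.8 mA, V_DS ≈ 1.9 V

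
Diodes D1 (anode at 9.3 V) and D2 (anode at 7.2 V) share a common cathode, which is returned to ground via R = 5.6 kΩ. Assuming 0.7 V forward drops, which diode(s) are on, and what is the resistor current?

Assume both conduct. Then node N would need to be at both 9.3−0.7 = 8.6 V and 7.2−0.7 = 6.5 V, which is impossible.
Assume only D1 conducts: V_N = 9.3 − 0.7 = 8.6 V, so I_R = 8.6/5.6 = 1.54 mA.
Check D2: its anode-to-cathode voltage is 7.2 − 8.6 = -1.4 V < 0.7 V, so it is off. The assumption is consistent.

Only D1 conducts; I_R ≈ 1.5 mA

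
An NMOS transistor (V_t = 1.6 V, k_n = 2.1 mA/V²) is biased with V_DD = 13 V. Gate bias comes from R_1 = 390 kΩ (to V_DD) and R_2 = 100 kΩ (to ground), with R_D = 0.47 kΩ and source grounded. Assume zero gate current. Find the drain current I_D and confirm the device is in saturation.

I_D ≈ 1.2 mA

V_G = V_DD·R_2/(R_1+R_2) = 13×100/490 = 2.65 V. With the source grounded, V_GS = V_G = 2.65 V.
Assume saturation: I_D = (k_n/2)(V_GS − V_t)² = (2.1/2)×(2.65 − 1.6)² = 1.05×1.05² = 1.16 mA.
V_DS = V_DD − I_D·R_D = 13 − 1.16×0.47 = 12.5 V.
Saturation requires V_DS ≥ V_GS − V_t = 1.05 V; 12.5 ≥ 1.05 ✓.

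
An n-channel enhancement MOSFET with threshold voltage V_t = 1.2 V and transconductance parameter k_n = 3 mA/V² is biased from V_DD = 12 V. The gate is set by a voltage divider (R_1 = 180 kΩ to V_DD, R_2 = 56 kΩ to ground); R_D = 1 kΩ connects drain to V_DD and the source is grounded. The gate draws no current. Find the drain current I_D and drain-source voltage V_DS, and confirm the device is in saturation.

V_G = V_DD·R_2/(R_1+R_2) = 12×56/236 = 2.85 V. With the source grounded, V_GS = V_G = 2.85 V.
Assume saturation: I_D = (k_n/2)(V_GS − V_t)² = (3/2)×(2.85 − 1.2)² = 1.5×1.65² = 4.07 mA.
V_DS = V_DD − I_D·R_D = 12 − 4.07×1 = 7.93 V.
Saturation requires V_DS ≥ V_GS − V_t = 1.65 V; 7.93 ≥ 1.65 ✓.

I_D ≈ 4.1 mA, V_DS ≈ 7.9 V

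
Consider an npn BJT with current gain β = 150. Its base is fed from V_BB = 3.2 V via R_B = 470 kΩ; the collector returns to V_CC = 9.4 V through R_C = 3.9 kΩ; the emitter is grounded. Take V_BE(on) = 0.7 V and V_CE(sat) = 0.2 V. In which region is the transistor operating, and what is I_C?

Assume active. Base-emitter loop: I_B = (V_BB − V_BE)/R_B = (3.2 − 0.7)/470 = 0.00532 mA.
I_C = β·I_B = 150×0.00532 = 0.798 mA.
V_CE = V_CC − I_C·R_C = 9.4 − 0.798×3.9 = 6.29 V > V_CE(sat), so the active-region assumption holds.

active; I_C ≈ 0.8 mA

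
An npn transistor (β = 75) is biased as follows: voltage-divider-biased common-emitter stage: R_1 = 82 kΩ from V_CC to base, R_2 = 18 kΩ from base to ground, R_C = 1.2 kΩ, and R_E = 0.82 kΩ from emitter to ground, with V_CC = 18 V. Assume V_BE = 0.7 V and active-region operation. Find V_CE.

Thevenize the base divider: V_Th = V_CC·R_2/(R_1+R_2) = 18×18/100 = 3.24 V, R_Th = R_1‖R_2 = 14.8 kΩ.
Base-emitter loop: V_Th = I_B·R_Th + V_BE + (β+1)I_B·R_E, so I_B = (3.24 − 0.7) / (14.8 + 76×0.82) = 0.033 mA.
I_C = β·I_B = 75×0.033 = 2.47 mA, and I_E = (β+1)I_B = 2.5 mA.
V_CE = V_CC − I_C·R_C − I_E·R_E = 18 − 2.47×1.2 − 2.5×0.82 = 13 V.
V_CE = 13 V > 0.2 V confirms active-region operation.

V_CE ≈ 13 V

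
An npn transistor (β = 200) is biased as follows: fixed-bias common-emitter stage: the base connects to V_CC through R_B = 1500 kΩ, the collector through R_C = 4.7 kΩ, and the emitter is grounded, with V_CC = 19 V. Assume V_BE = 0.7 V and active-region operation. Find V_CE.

Base loop: V_CC = I_B·R_B + V_BE, so I_B = (19 − 0.7)/1500 kΩ = 0.0122 mA.
In the active region I_C = β·I_B = 200 × 0.0122 = 2.44 mA.
Collector loop: V_CE = V_CC − I_C·R_C = 19 − 2.44×4.7 = 7.53 V.
Since V_CE = 7.53 V > V_CE(sat) ≈ 0.2 V, the transistor is in the active region as assumed.

V_CE ≈ 7.5 V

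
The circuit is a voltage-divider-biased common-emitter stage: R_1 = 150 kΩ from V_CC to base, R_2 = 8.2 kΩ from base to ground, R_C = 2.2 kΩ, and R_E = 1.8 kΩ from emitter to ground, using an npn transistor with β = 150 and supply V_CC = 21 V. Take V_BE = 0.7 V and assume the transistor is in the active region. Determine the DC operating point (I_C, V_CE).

Thevenize the base divider: V_Th = V_CC·R_2/(R_1+R_2) = 21×8.2/158 = 1.09 V, R_Th = R_1‖R_2 = 7.77 kΩ.
Base-emitter loop: V_Th = I_B·R_Th + V_BE + (β+1)I_B·R_E, so I_B = (1.09 − 0.7) / (7.77 + 151×1.8) = 0.00139 mA.
I_C = β·I_B = 150×0.00139 = 0.208 mA, and I_E = (β+1)I_B = 0.21 mA.
V_CE = V_CC − I_C·R_C − I_E·R_E = 21 − 0.208×2.2 − 0.21×1.8 = 20.2 V.
V_CE = 20.2 V > 0.2 V confirms active-region operation.

I_C ≈ 0.21 mA, V_CE ≈ 20 V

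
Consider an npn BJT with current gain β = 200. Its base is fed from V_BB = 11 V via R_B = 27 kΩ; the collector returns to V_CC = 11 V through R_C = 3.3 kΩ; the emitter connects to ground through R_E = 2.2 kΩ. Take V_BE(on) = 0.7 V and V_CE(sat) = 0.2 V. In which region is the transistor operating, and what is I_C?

saturation; I_C ≈ 1.9 mA

Assume active: I_B = (11 − 0.7)/(27 + 201×2.2) = 0.022 mA, I_C = β·I_B = 4.39 mA.
Then V_CE = 11 − 4.39×3.3 − 4.41×2.2 = -13.2 V < 0.2 V — the active assumption fails.
Re-solve with V_CE = 0.2 V. KCL at the emitter: V_E/R_E = (V_BB−0.7−V_E)/R_B + (V_CC−0.2−V_E)/R_C, giving V_E = 4.6 V.
I_C = (V_CC − 0.2 − V_E)/R_C = (10.8 − 4.6)/3.3 = 1.88 mA.
Check: I_B = (10.3 − 4.6)/27 = 0.211 mA, and β·I_B = 42.2 mA > I_C, confirming saturation.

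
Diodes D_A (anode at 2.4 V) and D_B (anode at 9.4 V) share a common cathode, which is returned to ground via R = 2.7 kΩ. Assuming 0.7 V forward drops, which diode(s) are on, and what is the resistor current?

Assume both conduct. Then node N would need to be at both 2.4−0.7 = 1.7 V and 9.4−0.7 = 8.7 V, which is impossible.
Assume only D_B conducts: V_N = 9.4 − 0.7 = 8.7 V, so I_R = 8.7/2.7 = 3.22 mA.
Check D_A: its anode-to-cathode voltage is 2.4 − 8.7 = -6.3 V < 0.7 V, so it is off. The assumption is consistent.

Only D_B conducts; I_R ≈ 3.2 mA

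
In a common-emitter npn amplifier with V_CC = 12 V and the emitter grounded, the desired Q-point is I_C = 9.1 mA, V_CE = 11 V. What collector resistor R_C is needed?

R_C ≈ 0.11 kΩ

Collector loop: V_CC = I_C·R_C + V_CE.
R_C = (V_CC − V_CE)/I_C = (12 − 11)/9.1 = 0.11 kΩ.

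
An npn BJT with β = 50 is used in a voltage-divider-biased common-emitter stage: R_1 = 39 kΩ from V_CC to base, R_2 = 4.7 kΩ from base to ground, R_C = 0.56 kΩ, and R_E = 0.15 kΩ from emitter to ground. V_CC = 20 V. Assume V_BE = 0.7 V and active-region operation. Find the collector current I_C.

I_C ≈ 6.1 mA

Thevenize the base divider: V_Th = V_CC·R_2/(R_1+R_2) = 20×4.7/43.7 = 2.15 V, R_Th = R_1‖R_2 = 4.19 kΩ.
Base-emitter loop: V_Th = I_B·R_Th + V_BE + (β+1)I_B·R_E, so I_B = (2.15 − 0.7) / (4.19 + 51×0.15) = 0.123 mA.
I_C = β·I_B = 50×0.123 = 6.13 mA, and I_E = (β+1)I_B = 6.25 mA.
V_CE = V_CC − I_C·R_C − I_E·R_E = 20 − 6.13×0.56 − 6.25×0.15 = 15.6 V.
V_CE = 15.6 V > 0.2 V confirms active-region operation.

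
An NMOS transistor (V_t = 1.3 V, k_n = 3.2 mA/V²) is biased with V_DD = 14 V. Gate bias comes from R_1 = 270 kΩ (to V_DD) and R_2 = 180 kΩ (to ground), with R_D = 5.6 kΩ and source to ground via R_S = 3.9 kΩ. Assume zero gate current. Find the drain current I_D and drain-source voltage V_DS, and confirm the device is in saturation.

I_D ≈ 0.91 mA, V_DS ≈ 5.4 V

V_G = V_DD·R_2/(R_1+R_2) = 14×180/450 = 5.6 V.
Assume saturation: I_D = (k_n/2)(V_GS − V_t)² with V_GS = V_G − I_D·R_S = 5.6 − 3.9·I_D.
Substituting gives 24.3·I_D² − 54.7·I_D + 29.6 = 0, with roots I_D = 0.909 or 1.34 mA.
The root I_D = 1.34 mA gives V_GS = 0.386 V ≤ V_t, so take I_D = 0.909 mA.
Then V_GS = 2.05 V and V_DS = V_DD − I_D(R_D+R_S) = 14 − 0.909×9.5 = 5.36 V.
Saturation requires V_DS ≥ V_GS − V_t = 0.754 V; 5.36 ≥ 0.754 ✓.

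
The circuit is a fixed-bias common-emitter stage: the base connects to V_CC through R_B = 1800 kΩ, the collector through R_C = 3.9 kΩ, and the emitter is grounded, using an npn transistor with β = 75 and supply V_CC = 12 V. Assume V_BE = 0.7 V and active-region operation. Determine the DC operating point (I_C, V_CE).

Base loop: V_CC = I_B·R_B + V_BE, so I_B = (12 − 0.7)/1800 kΩ = 0.00628 mA.
In the active region I_C = β·I_B = 75 × 0.00628 = 0.471 mA.
Collector loop: V_CE = V_CC − I_C·R_C = 12 − 0.471×3.9 = 10.2 V.
Since V_CE = 10.2 V > V_CE(sat) ≈ 0.2 V, the transistor is in the active region as assumed.

I_C ≈ 0.47 mA, V_CE ≈ 10 V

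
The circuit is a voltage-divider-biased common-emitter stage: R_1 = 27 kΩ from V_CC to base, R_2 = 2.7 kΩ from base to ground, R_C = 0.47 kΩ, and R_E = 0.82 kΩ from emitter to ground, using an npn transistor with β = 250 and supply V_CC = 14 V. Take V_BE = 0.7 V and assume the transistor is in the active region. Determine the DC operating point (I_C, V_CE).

Thevenize the base divider: V_Th = V_CC·R_2/(R_1+R_2) = 14×2.7/29.7 = 1.27 V, R_Th = R_1‖R_2 = 2.45 kΩ.
Base-emitter loop: V_Th = I_B·R_Th + V_BE + (β+1)I_B·R_E, so I_B = (1.27 − 0.7) / (2.45 + 251×0.82) = 0.00275 mA.
I_C = β·I_B = 250×0.00275 = 0.687 mA, and I_E = (β+1)I_B = 0.69 mA.
V_CE = V_CC − I_C·R_C − I_E·R_E = 14 − 0.687×0.47 − 0.69×0.82 = 13.1 V.
V_CE = 13.1 V > 0.2 V confirms active-region operation.

I_C ≈ 0.69 mA, V_CE ≈ 13 V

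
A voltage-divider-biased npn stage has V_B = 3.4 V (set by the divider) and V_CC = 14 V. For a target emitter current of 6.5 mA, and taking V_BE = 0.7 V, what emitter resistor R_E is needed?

R_E ≈ 0.42 kΩ

V_E = V_B − V_BE = 3.4 − 0.7 = 2.7 V.
R_E = V_E / I_E = 2.7 / 6.5 = 0.415 kΩ.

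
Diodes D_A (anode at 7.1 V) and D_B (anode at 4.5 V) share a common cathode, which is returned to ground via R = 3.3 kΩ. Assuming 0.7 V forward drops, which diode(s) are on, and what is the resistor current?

Assume both conduct. Then node N would need to be at both 7.1−0.7 = 6.4 V and 4.5−0.7 = 3.8 V, which is impossible.
Assume only D_A conducts: V_N = 7.1 − 0.7 = 6.4 V, so I_R = 6.4/3.3 = 1.94 mA.
Check D_B: its anode-to-cathode voltage is 4.5 − 6.4 = -1.9 V < 0.7 V, so it is off. The assumption is consistent.

Only D_A conducts; I_R ≈ 1.9 mA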